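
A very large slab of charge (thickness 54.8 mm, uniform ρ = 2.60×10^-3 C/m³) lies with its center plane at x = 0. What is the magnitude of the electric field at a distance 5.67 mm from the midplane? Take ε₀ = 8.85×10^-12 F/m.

E = 1.67e6 N/C

By symmetry E is perpendicular to the slab. A Gaussian pillbox from −5.67 mm to +5.67 mm (face area A) lies entirely within the slab.
Q_enc = ρ·(2x)·A and flux = 2EA, so 2EA = 2ρxA/ε₀ ⇒ E = |ρ|x/ε₀.
E = (2.60×10^-3)(0.00567)/(8.85×10^-12) = 1.67×10^6 N/C.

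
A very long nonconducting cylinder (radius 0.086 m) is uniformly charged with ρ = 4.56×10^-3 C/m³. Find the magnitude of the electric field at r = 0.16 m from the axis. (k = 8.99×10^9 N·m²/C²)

E ≈ 1.19×10^7 V/m

Coaxial Gaussian cylinder, radius r = 0.16 m, length L (r > 0.086 m, full cross-section enclosed).
λ_enc = ρ·πR² = (4.56×10^-3)π(0.086)² = 1.06×10^-4 C/m.
By Gauss's law (flux through the curved wall only), E·2πrL = λ_enc L/ε₀.
E = 2k|λ_enc|/r = 2(8.99×10^9)(1.06×10^-4)/(0.16) = 1.19×10^7 N/C.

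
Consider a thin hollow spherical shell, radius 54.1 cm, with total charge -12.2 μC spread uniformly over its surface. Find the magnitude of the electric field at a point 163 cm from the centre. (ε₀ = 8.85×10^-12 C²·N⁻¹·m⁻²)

4.13×10^4 V/m

By spherical symmetry E is radial; choose a Gaussian sphere of radius r = 163 cm (r > 54.1 cm).
The entire shell is enclosed: Q_enc = -1.22e-5 C.
By Gauss's law, ∮E·dA = E·4πr² = Q_enc/ε₀.
E = |Q_enc|/(4πε₀r²) = (1.22×10^-5)/(4π·8.85×10^-12·(1.63)²) = 4.13×10^4 N/C.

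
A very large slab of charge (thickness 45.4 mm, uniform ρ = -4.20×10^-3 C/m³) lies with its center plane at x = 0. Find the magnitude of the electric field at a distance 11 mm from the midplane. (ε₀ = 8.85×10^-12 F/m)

5.22e6 N/C

By symmetry E is perpendicular to the slab. A Gaussian pillbox from −11 mm to +11 mm (face area A) lies entirely within the slab.
Q_enc = ρ·(2x)·A and flux = 2EA, so 2EA = 2ρxA/ε₀ ⇒ E = |ρ|x/ε₀.
E = (4.20×10^-3)(0.011)/(8.85×10^-12) = 5.22×10^6 N/C.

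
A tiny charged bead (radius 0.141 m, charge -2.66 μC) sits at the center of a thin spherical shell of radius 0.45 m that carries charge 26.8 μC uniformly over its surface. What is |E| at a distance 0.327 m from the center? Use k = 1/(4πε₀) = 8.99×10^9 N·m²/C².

Symmetry ⇒ E = E(r) r̂. Gaussian sphere of radius r = 0.327 m (between the bodies, 0.141 m < r < 0.45 m).
The shell at 0.45 m lies outside the Gaussian surface, so Q_enc = -2.66 μC = -2.66×10^-6 C.
Gauss's law: E·4πr² = Q_enc/ε₀.
E = k|Q_enc|/r² = (8.99×10^9)(2.66×10^-6)/(0.327)² = 2.24e5 N/C.

|E| ≈ 2.24e5 N/C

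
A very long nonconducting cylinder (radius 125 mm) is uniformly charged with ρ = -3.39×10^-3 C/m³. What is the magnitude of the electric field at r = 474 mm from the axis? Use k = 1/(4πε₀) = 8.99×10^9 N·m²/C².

E = 6.31e6 N/C

Coaxial Gaussian cylinder, radius r = 474 mm, length L (r > 125 mm, full cross-section enclosed).
λ_enc = ρ·πR² = (-3.39e-3)π(0.125)² = -1.664×10^-4 C/m.
Since E is radial and uniform over the curved surface, Φ = E·2πrL = Q_enc/ε₀ = λ_enc L/ε₀.
E = 2k|λ_enc|/r = 2(8.99×10^9)(1.664×10^-4)/(0.474) = 6.31×10^6 N/C.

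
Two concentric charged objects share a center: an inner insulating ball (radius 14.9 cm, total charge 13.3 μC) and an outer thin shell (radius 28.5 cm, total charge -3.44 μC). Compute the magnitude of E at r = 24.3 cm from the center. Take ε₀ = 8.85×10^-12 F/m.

|E| ≈ 2.03e6 N/C

Symmetry ⇒ E = E(r) r̂. Gaussian sphere of radius r = 24.3 cm (between the bodies, 14.9 cm < r < 28.5 cm).
The shell at 28.5 cm lies outside the Gaussian surface, so Q_enc = 13.3 μC = 1.33×10^-5 C.
Gauss's law: E·4πr² = Q_enc/ε₀.
E = |Q_enc|/(4πε₀r²) = (1.33e-5)/(4π·8.85×10^-12·(0.243)²) = 2.03e6 N/C.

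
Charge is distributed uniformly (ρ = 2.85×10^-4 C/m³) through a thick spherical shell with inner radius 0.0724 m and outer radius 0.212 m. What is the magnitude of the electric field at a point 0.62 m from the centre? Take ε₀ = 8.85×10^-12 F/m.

Take a concentric spherical Gaussian surface of radius r = 0.62 m (r > 0.212 m, enclosing the whole shell).
Q_enc = ρ·(4π/3)(b³ − a³) = (2.85×10^-4)·(4π/3)·((0.212)³ − (0.0724)³) = 1.092×10^-5 C.
Applying ∮E·dA = Q_enc/ε₀ with Φ = E(4πr²):
E = |Q_enc|/(4πε₀r²) = (1.092×10^-5)/(4π·8.85×10^-12·(0.62)²) = 2.55e5 N/C.

|E| ≈ 2.55×10^5 N/C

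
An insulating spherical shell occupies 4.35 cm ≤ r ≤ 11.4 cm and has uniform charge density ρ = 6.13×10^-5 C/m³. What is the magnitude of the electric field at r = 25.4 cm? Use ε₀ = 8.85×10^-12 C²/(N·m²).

5.01×10^4 N/C

Use a concentric Gaussian sphere at r = 25.4 cm (r > 11.4 cm, enclosing the whole shell).
Q_enc = ρ·(4π/3)(b³ − a³) = (6.13e-5)·(4π/3)·((0.114)³ − (0.0435)³) = 3.593×10^-7 C.
Gauss's law: E·4πr² = Q_enc/ε₀.
E = |Q_enc|/(4πε₀r²) = (3.593e-7)/(4π·8.85×10^-12·(0.254)²) = 5.01×10^4 N/C.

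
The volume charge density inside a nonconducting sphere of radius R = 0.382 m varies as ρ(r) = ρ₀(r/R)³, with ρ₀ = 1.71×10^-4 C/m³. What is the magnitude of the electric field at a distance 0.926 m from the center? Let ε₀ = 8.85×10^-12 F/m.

|E| = 2.09×10^5 N/C

By spherical symmetry E is radial; choose a Gaussian sphere of radius r = 0.926 m (r > R, all charge enclosed).
Q_enc = 4π ∫₀^R ρ₀(r'/R)^3 r'² dr' = 4πρ₀R³/6 = 1.996×10^-5 C.
Since E is radial and uniform over the Gaussian sphere, Φ = E·4πr² = Q_enc/ε₀.
E = |Q_enc|/(4πε₀r²) = (1.996×10^-5)/(4π·8.85×10^-12·(0.926)²) = 2.09e5 N/C.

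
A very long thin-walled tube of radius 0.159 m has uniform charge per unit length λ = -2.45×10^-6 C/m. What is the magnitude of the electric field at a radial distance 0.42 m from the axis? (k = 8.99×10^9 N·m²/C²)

By cylindrical symmetry E is radial; use a coaxial Gaussian cylinder of radius 0.42 m and length L (r > 0.159 m).
The full line charge is enclosed: λ_enc = -2.45e-6 C/m.
By Gauss's law (flux through the curved wall only), E·2πrL = λ_enc L/ε₀.
E = 2k|λ_enc|/r = 2(8.99×10^9)(2.45×10^-6)/(0.42) = 1.05×10^5 N/C.

E ≈ 1.05e5 N/C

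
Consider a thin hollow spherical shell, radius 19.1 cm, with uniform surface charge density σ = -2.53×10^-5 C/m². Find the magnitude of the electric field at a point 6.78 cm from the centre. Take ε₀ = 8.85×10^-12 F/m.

Symmetry ⇒ E = E(r) r̂. Gaussian sphere of radius r = 6.78 cm (inside the shell, r < 19.1 cm).
No charge lies within this surface, so Q_enc = 0 and Gauss's law gives E·4πr² = 0 ⇒ E = 0.

|E| = 0 N/C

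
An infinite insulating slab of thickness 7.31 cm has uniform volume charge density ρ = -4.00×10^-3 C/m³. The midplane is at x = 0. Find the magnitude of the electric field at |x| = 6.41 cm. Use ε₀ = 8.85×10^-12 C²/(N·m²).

The point |x| = 6.41 cm lies outside the slab (half-thickness 0.03655 m). A symmetric pillbox spanning the full slab encloses Q_enc = ρ·d·A.
Flux = 2EA ⇒ E = |ρ|d/(2ε₀), independent of distance outside.
E = (4.00×10^-3)(0.0731)/(2·8.85×10^-12) = 1.65e7 N/C.

|E| ≈ 1.65×10^7 N/C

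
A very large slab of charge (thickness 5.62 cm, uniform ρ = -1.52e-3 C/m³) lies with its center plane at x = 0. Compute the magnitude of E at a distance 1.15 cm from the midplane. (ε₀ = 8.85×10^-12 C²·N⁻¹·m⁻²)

By symmetry E is perpendicular to the slab. A Gaussian pillbox from −1.15 cm to +1.15 cm (face area A) lies entirely within the slab.
Q_enc = ρ·(2x)·A and flux = 2EA, so 2EA = 2ρxA/ε₀ ⇒ E = |ρ|x/ε₀.
E = (1.52×10^-3)(0.0115)/(8.85×10^-12) = 1.98e6 N/C.

|E| ≈ 1.98×10^6 N/C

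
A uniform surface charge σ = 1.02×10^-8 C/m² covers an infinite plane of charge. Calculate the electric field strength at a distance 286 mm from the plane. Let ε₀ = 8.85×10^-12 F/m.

E ≈ 576 N/C

The symmetry is planar: E is normal to the sheet and the same magnitude on both sides. Take a pillbox straddling the sheet with end-cap area A.
Flux Φ = 2EA and Q_enc = σA, so 2EA = σA/ε₀ ⇒ E = |σ|/(2ε₀), independent of distance.
E = |σ|/(2ε₀) = (1.02×10^-8)/(2·8.85×10^-12) = 576 N/C.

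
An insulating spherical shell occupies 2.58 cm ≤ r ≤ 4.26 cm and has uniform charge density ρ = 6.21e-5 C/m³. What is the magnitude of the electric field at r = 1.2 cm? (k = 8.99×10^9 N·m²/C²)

Symmetry ⇒ E = E(r) r̂. Gaussian sphere of radius r = 1.2 cm (r < 2.58 cm, inside the empty cavity).
Q_enc = 0 (all charge lies at larger r); Gauss's law gives E = 0.

E = 0 (no enclosed charge)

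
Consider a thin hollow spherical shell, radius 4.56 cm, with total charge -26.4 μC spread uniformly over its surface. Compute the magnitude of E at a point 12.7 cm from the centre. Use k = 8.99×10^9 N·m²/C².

Use a concentric Gaussian sphere at r = 12.7 cm (r > 4.56 cm).
The entire shell is enclosed: Q_enc = -2.64×10^-5 C.
Applying ∮E·dA = Q_enc/ε₀ with Φ = E(4πr²):
E = k|Q_enc|/r² = (8.99×10^9)(2.64×10^-5)/(0.127)² = 1.47e7 N/C.

|E| = 1.47×10^7 N/C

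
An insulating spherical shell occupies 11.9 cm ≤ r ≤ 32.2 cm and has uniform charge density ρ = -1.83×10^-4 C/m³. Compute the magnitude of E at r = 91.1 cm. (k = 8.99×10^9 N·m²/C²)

|E| ≈ 2.63×10^5 V/m

Use a concentric Gaussian sphere at r = 91.1 cm (r > 32.2 cm, enclosing the whole shell).
Q_enc = ρ·(4π/3)(b³ − a³) = (-1.83e-4)·(4π/3)·((0.322)³ − (0.119)³) = -2.43e-5 C.
Since E is radial and uniform over the Gaussian sphere, Φ = E·4πr² = Q_enc/ε₀.
E = k|Q_enc|/r² = (8.99×10^9)(2.43×10^-5)/(0.911)² = 2.63×10^5 N/C.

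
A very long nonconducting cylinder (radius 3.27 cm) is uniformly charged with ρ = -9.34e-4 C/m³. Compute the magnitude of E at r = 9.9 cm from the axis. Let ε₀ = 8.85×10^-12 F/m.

|E| ≈ 5.70×10^5 V/m

Take a coaxial cylindrical Gaussian surface of radius r = 9.9 cm and length L (r > 3.27 cm, full cross-section enclosed).
λ_enc = ρ·πR² = (-9.34×10^-4)π(0.0327)² = -3.138×10^-6 C/m.
Since E is radial and uniform over the curved surface, Φ = E·2πrL = Q_enc/ε₀ = λ_enc L/ε₀.
E = |λ_enc|/(2πε₀r) = (3.138×10^-6)/(2π·8.85×10^-12·0.099) = 5.70×10^5 N/C.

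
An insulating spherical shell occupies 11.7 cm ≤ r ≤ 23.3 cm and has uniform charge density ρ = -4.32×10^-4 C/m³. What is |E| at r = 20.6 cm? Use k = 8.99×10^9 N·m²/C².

|E| ≈ 2.74×10^6 N/C

Take a concentric spherical Gaussian surface of radius r = 20.6 cm (within the shell material, 11.7 cm < r < 23.3 cm).
Only the shell between 11.7 cm and r is enclosed: Q_enc = ρ·(4π/3)(r³ − a³) = (-4.32×10^-4)·(4π/3)·((0.206)³ − (0.117)³) = -1.292×10^-5 C.
Since E is radial and uniform over the Gaussian sphere, Φ = E·4πr² = Q_enc/ε₀.
E = k|Q_enc|/r² = (8.99×10^9)(1.292×10^-5)/(0.206)² = 2.74×10^6 N/C.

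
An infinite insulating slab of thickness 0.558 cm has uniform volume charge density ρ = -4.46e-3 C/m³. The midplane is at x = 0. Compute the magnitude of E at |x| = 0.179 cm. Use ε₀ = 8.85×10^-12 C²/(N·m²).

By symmetry E is perpendicular to the slab. A Gaussian pillbox from −0.179 cm to +0.179 cm (face area A) lies entirely within the slab.
Q_enc = ρ·(2x)·A and flux = 2EA, so 2EA = 2ρxA/ε₀ ⇒ E = |ρ|x/ε₀.
E = (4.46×10^-3)(0.00179)/(8.85×10^-12) = 9.02×10^5 N/C.

E = 9.02e5 V/m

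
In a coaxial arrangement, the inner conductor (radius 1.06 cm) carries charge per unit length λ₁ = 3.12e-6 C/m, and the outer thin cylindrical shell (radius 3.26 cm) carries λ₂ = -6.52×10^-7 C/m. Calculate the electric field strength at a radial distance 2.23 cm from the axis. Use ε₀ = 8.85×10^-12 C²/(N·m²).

E ≈ 2.52×10^6 V/m

Coaxial Gaussian cylinder, radius r = 2.23 cm, length L (between the conductors, 1.06 cm < r < 3.26 cm).
Only the inner wire is enclosed; the outer shell contributes nothing inside itself. λ_enc = λ₁ = 3.12e-6 C/m.
Applying ∮E·dA = Q_enc/ε₀ with the end caps contributing no flux:
E = |λ_enc|/(2πε₀r) = (3.12×10^-6)/(2π·8.85×10^-12·0.0223) = 2.52e6 N/C.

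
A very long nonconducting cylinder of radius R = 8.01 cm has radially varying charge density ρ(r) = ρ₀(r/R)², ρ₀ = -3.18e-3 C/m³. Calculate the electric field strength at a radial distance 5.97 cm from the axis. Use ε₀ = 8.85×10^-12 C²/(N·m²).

|E| = 2.98×10^6 N/C

Take a coaxial cylindrical Gaussian surface of radius r = 5.97 cm and length L (r < R).
λ_enc = ∫₀^r ρ(r')·2πr' dr' = (2πρ₀/R²)·r^4/4 = -9.89×10^-6 C/m.
Applying ∮E·dA = Q_enc/ε₀ with the end caps contributing no flux:
E = |λ_enc|/(2πε₀r) = (9.89e-6)/(2π·8.85×10^-12·0.0597) = 2.98×10^6 N/C.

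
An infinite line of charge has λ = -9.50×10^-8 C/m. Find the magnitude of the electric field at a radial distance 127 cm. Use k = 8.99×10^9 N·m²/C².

E ≈ 1.34×10^3 N/C

By cylindrical symmetry E is radial; use a coaxial Gaussian cylinder of radius 127 cm and length L.
Q_enc = λL, so λ_enc = -9.50e-8 C/m.
By Gauss's law (flux through the curved wall only), E·2πrL = λ_enc L/ε₀.
E = 2k|λ_enc|/r = 2(8.99×10^9)(9.50e-8)/(1.27) = 1.34×10^3 N/C.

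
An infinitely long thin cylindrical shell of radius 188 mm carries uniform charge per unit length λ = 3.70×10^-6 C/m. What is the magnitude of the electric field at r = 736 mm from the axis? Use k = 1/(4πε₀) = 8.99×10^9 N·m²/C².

By cylindrical symmetry E is radial; use a coaxial Gaussian cylinder of radius 736 mm and length L (r > 188 mm).
The full line charge is enclosed: λ_enc = 3.70e-6 C/m.
Gauss's law: E·2πrL = λ_enc L/ε₀.
E = 2k|λ_enc|/r = 2(8.99×10^9)(3.70×10^-6)/(0.736) = 9.04×10^4 N/C.

9.04×10^4 V/m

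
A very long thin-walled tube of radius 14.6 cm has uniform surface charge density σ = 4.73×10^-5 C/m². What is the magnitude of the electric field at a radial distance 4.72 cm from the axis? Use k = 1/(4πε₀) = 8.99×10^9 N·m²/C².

|E| = 0 V/m

By cylindrical symmetry E is radial; use a coaxial Gaussian cylinder of radius 4.72 cm and length L (r < 14.6 cm, inside the shell).
No charge is enclosed, so Gauss's law gives E·2πrL = 0 ⇒ E = 0.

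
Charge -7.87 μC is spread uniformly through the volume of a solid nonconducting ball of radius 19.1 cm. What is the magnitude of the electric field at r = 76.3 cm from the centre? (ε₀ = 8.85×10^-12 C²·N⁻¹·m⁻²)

Symmetry ⇒ E = E(r) r̂. Gaussian sphere of radius r = 76.3 cm (r > R, so the entire charge is enclosed).
Q_enc = -7.87 μC = -7.87×10^-6 C.
Gauss's law: E·4πr² = Q_enc/ε₀.
E = |Q_enc|/(4πε₀r²) = (7.87e-6)/(4π·8.85×10^-12·(0.763)²) = 1.22×10^5 N/C.

E = 1.22e5 V/m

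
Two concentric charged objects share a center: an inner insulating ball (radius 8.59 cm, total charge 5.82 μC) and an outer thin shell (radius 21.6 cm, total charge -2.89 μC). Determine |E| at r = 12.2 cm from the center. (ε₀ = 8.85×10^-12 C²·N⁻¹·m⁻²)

|E| = 3.52×10^6 N/C

By spherical symmetry E is radial; choose a Gaussian sphere of radius r = 12.2 cm (between the bodies, 8.59 cm < r < 21.6 cm).
The shell at 21.6 cm lies outside the Gaussian surface, so Q_enc = 5.82 μC = 5.82×10^-6 C.
Gauss's law: E·4πr² = Q_enc/ε₀.
E = |Q_enc|/(4πε₀r²) = (5.82×10^-6)/(4π·8.85×10^-12·(0.122)²) = 3.52e6 N/C.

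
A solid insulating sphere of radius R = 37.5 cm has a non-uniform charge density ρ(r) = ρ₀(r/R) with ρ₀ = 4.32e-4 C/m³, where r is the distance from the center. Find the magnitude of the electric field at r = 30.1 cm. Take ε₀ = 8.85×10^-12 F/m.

By spherical symmetry E is radial; choose a Gaussian sphere of radius r = 30.1 cm (r < R).
Q_enc = ∫₀^r ρ(r')·4πr'² dr' = (4πρ₀/R) ∫₀^r r'^3 dr' = 4πρ₀ r^4/(4·R) = 2.971×10^-5 C.
By Gauss's law, ∮E·dA = E·4πr² = Q_enc/ε₀.
E = |Q_enc|/(4πε₀r²) = (2.971×10^-5)/(4π·8.85×10^-12·(0.301)²) = 2.95×10^6 N/C.

E = 2.95×10^6 N/C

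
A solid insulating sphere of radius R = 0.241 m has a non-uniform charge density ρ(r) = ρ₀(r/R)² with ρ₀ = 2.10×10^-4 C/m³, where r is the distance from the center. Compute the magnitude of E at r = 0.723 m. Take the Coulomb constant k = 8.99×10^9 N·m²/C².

Take a concentric spherical Gaussian surface of radius r = 0.723 m (r > R, all charge enclosed).
Q_enc = 4π ∫₀^R ρ₀(r'/R)^2 r'² dr' = 4πρ₀R³/5 = 7.388×10^-6 C.
Applying ∮E·dA = Q_enc/ε₀ with Φ = E(4πr²):
E = k|Q_enc|/r² = (8.99×10^9)(7.388e-6)/(0.723)² = 1.27×10^5 N/C.

E = 1.27×10^5 V/m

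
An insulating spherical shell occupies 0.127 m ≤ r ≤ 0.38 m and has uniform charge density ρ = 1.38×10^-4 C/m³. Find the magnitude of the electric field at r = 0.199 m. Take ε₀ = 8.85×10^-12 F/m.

Use a concentric Gaussian sphere at r = 0.199 m (within the shell material, 0.127 m < r < 0.38 m).
Enclosed charge is the volume from a to r: Q_enc = (4π/3)ρ(r³ − a³) = 3.371×10^-6 C.
Gauss's law: E·4πr² = Q_enc/ε₀.
E = |Q_enc|/(4πε₀r²) = (3.371×10^-6)/(4π·8.85×10^-12·(0.199)²) = 7.65e5 N/C.

|E| ≈ 7.65×10^5 N/C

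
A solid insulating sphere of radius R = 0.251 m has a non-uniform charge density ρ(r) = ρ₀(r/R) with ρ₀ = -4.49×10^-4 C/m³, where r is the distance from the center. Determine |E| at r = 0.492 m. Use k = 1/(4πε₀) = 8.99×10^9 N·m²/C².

E = 8.28e5 N/C

Use a concentric Gaussian sphere at r = 0.492 m (r > R, all charge enclosed).
Q_enc = 4π ∫₀^R ρ₀(r'/R)^1 r'² dr' = 4πρ₀R³/4 = -2.231×10^-5 C.
Applying ∮E·dA = Q_enc/ε₀ with Φ = E(4πr²):
E = k|Q_enc|/r² = (8.99×10^9)(2.231×10^-5)/(0.492)² = 8.28×10^5 N/C.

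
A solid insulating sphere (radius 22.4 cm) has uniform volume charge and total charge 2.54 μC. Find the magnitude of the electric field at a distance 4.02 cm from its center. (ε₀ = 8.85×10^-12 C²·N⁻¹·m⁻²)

Take a concentric spherical Gaussian surface of radius r = 4.02 cm (r < R).
For a uniform sphere the enclosed fraction is (r/R)³, so Q_enc = (2.54 μC)(0.0402/0.224)³ = 1.468×10^-8 C.
Since E is radial and uniform over the Gaussian sphere, Φ = E·4πr² = Q_enc/ε₀.
E = |Q_enc|/(4πε₀r²) = (1.468e-8)/(4π·8.85×10^-12·(0.0402)²) = 8.17e4 N/C.

|E| ≈ 8.17×10^4 V/m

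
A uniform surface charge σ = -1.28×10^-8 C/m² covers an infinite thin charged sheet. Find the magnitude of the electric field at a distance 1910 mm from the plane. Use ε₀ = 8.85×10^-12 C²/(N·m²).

723 V/m

By planar symmetry E is perpendicular to the sheet and uniform; use a Gaussian pillbox with flat faces of area A on each side of the sheet.
Flux Φ = 2EA and Q_enc = σA, so 2EA = σA/ε₀ ⇒ E = |σ|/(2ε₀), independent of distance.
E = |σ|/(2ε₀) = (1.28×10^-8)/(2·8.85×10^-12) = 723 N/C.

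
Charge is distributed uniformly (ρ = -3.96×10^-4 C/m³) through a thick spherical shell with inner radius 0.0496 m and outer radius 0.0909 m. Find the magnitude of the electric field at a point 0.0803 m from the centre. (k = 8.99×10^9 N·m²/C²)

By spherical symmetry E is radial; choose a Gaussian sphere of radius r = 0.0803 m (within the shell material, 0.0496 m < r < 0.0909 m).
Enclosed charge is the volume from a to r: Q_enc = (4π/3)ρ(r³ − a³) = -6.565e-7 C.
Since E is radial and uniform over the Gaussian sphere, Φ = E·4πr² = Q_enc/ε₀.
E = k|Q_enc|/r² = (8.99×10^9)(6.565e-7)/(0.0803)² = 9.15e5 N/C.

9.15e5 V/m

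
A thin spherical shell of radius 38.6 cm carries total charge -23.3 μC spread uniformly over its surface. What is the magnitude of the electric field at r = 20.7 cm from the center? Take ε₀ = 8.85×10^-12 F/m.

|E| = 0 N/C

By spherical symmetry E is radial; choose a Gaussian sphere of radius r = 20.7 cm (inside the shell, r < 38.6 cm).
No charge lies within this surface, so Q_enc = 0 and Gauss's law gives E·4πr² = 0 ⇒ E = 0.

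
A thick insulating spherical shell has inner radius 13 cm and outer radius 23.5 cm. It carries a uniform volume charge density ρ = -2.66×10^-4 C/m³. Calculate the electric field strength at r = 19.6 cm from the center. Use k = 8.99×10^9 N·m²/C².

E ≈ 1.39×10^6 V/m

Symmetry ⇒ E = E(r) r̂. Gaussian sphere of radius r = 19.6 cm (within the shell material, 13 cm < r < 23.5 cm).
Enclosed charge is the volume from a to r: Q_enc = (4π/3)ρ(r³ − a³) = -5.942e-6 C.
By Gauss's law, ∮E·dA = E·4πr² = Q_enc/ε₀.
E = k|Q_enc|/r² = (8.99×10^9)(5.942×10^-6)/(0.196)² = 1.39e6 N/C.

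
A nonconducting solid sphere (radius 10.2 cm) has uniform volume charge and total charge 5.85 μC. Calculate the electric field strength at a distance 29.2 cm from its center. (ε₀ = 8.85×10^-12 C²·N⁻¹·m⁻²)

E ≈ 6.17×10^5 V/m

Symmetry ⇒ E = E(r) r̂. Gaussian sphere of radius r = 29.2 cm (r > R, so the entire charge is enclosed).
Q_enc = 5.85 μC = 5.85e-6 C.
Since E is radial and uniform over the Gaussian sphere, Φ = E·4πr² = Q_enc/ε₀.
E = |Q_enc|/(4πε₀r²) = (5.85×10^-6)/(4π·8.85×10^-12·(0.292)²) = 6.17×10^5 N/C.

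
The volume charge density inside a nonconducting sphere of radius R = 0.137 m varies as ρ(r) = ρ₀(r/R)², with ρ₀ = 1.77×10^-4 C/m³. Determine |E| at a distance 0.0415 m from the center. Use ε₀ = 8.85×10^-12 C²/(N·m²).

1.52e4 V/m

Symmetry ⇒ E = E(r) r̂. Gaussian sphere of radius r = 0.0415 m (r < R).
Q_enc = ∫₀^r ρ(r')·4πr'² dr' = (4πρ₀/R²) ∫₀^r r'^4 dr' = 4πρ₀ r^5/(5·R²) = 2.918e-9 C.
Since E is radial and uniform over the Gaussian sphere, Φ = E·4πr² = Q_enc/ε₀.
E = |Q_enc|/(4πε₀r²) = (2.918×10^-9)/(4π·8.85×10^-12·(0.0415)²) = 1.52e4 N/C.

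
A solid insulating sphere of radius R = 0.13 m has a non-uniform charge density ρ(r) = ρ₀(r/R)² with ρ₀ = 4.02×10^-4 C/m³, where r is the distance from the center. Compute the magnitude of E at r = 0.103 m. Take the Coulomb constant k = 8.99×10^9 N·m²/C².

Symmetry ⇒ E = E(r) r̂. Gaussian sphere of radius r = 0.103 m (r < R).
Q_enc = ∫₀^r ρ(r')·4πr'² dr' = (4πρ₀/R²) ∫₀^r r'^4 dr' = 4πρ₀ r^5/(5·R²) = 6.931e-7 C.
By Gauss's law, ∮E·dA = E·4πr² = Q_enc/ε₀.
E = k|Q_enc|/r² = (8.99×10^9)(6.931e-7)/(0.103)² = 5.87×10^5 N/C.

5.87×10^5 N/C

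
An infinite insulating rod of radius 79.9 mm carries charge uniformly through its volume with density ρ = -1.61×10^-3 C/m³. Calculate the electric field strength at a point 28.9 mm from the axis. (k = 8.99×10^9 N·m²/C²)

E ≈ 2.63×10^6 N/C

Coaxial Gaussian cylinder, radius r = 28.9 mm, length L (r < R).
Charge inside radius r per length L is ρ·πr²·L, so λ_enc = ρπr² = -4.224e-6 C/m.
By Gauss's law (flux through the curved wall only), E·2πrL = λ_enc L/ε₀.
E = 2k|λ_enc|/r = 2(8.99×10^9)(4.224e-6)/(0.0289) = 2.63e6 N/C.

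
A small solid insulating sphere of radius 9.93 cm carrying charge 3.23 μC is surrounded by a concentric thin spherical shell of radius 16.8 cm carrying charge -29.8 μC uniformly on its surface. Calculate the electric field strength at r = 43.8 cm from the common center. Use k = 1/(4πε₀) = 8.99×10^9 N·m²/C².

|E| ≈ 1.25e6 N/C

By spherical symmetry E is radial; choose a Gaussian sphere of radius r = 43.8 cm (r > 16.8 cm, enclosing both).
Q_enc = (3.23 μC) + (-29.8 μC) = -2.657×10^-5 C.
Since E is radial and uniform over the Gaussian sphere, Φ = E·4πr² = Q_enc/ε₀.
E = k|Q_enc|/r² = (8.99×10^9)(2.657×10^-5)/(0.438)² = 1.25×10^6 N/C.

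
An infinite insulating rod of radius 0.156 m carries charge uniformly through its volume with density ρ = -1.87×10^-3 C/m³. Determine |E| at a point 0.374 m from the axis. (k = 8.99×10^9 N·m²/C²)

Choose a coaxial cylinder of radius r = 0.374 m (arbitrary length L) as the Gaussian surface (r > 0.156 m, full cross-section enclosed).
λ_enc = ρ·πR² = (-1.87×10^-3)π(0.156)² = -1.43×10^-4 C/m.
Since E is radial and uniform over the curved surface, Φ = E·2πrL = Q_enc/ε₀ = λ_enc L/ε₀.
E = 2k|λ_enc|/r = 2(8.99×10^9)(1.43×10^-4)/(0.374) = 6.87×10^6 N/C.

|E| ≈ 6.87×10^6 N/C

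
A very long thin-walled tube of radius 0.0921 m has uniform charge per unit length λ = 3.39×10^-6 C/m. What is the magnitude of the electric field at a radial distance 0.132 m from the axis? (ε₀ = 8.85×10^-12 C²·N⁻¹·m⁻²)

|E| ≈ 4.62×10^5 N/C

Take a coaxial cylindrical Gaussian surface of radius r = 0.132 m and length L (r > 0.0921 m).
The full line charge is enclosed: λ_enc = 3.39×10^-6 C/m.
Applying ∮E·dA = Q_enc/ε₀ with the end caps contributing no flux:
E = |λ_enc|/(2πε₀r) = (3.39×10^-6)/(2π·8.85×10^-12·0.132) = 4.62×10^5 N/C.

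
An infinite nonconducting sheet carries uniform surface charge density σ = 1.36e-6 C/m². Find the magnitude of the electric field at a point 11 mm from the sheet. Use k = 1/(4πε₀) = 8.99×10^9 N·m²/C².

Choose a cylindrical pillbox piercing the sheet, end faces (area A) parallel to it.
Flux Φ = 2EA and Q_enc = σA, so 2EA = σA/ε₀ ⇒ E = |σ|/(2ε₀), independent of distance.
E = 2πk|σ| = 2π(8.99×10^9)(1.36×10^-6) = 7.68×10^4 N/C.

|E| ≈ 7.68×10^4 V/m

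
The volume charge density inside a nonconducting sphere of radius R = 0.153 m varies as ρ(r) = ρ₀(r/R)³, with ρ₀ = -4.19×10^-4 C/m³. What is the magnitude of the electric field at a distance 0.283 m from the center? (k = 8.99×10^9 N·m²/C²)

Use a concentric Gaussian sphere at r = 0.283 m (r > R, all charge enclosed).
Q_enc = 4π ∫₀^R ρ₀(r'/R)^3 r'² dr' = 4πρ₀R³/6 = -3.143×10^-6 C.
Gauss's law: E·4πr² = Q_enc/ε₀.
E = k|Q_enc|/r² = (8.99×10^9)(3.143×10^-6)/(0.283)² = 3.53×10^5 N/C.

|E| ≈ 3.53×10^5 N/C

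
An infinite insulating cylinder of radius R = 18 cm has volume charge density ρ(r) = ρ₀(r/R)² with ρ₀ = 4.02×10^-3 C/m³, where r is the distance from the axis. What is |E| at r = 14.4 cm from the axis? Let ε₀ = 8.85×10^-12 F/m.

E = 1.05×10^7 N/C

Take a coaxial cylindrical Gaussian surface of radius r = 14.4 cm and length L (r < R).
λ_enc = ∫₀^r ρ(r')·2πr' dr' = (2πρ₀/R²)·r^4/4 = 8.38×10^-5 C/m.
Applying ∮E·dA = Q_enc/ε₀ with the end caps contributing no flux:
E = |λ_enc|/(2πε₀r) = (8.38×10^-5)/(2π·8.85×10^-12·0.144) = 1.05×10^7 N/C.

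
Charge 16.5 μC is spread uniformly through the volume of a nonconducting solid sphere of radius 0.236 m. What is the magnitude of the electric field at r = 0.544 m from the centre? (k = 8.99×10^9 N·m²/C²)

5.01×10^5 N/C

Take a concentric spherical Gaussian surface of radius r = 0.544 m (r > R, so the entire charge is enclosed).
Q_enc = 16.5 μC = 1.65×10^-5 C.
Gauss's law: E·4πr² = Q_enc/ε₀.
E = k|Q_enc|/r² = (8.99×10^9)(1.65e-5)/(0.544)² = 5.01×10^5 N/C.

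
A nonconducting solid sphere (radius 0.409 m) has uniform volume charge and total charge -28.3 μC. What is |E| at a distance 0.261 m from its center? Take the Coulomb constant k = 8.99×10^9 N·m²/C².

By spherical symmetry E is radial; choose a Gaussian sphere of radius r = 0.261 m (r < R).
Only the charge within r is enclosed: Q_enc = Q·(r/R)³ = (-28.3 μC)·(0.261 m/0.409 m)³ = -7.354e-6 C.
By Gauss's law, ∮E·dA = E·4πr² = Q_enc/ε₀.
E = k|Q_enc|/r² = (8.99×10^9)(7.354×10^-6)/(0.261)² = 9.71×10^5 N/C.

E = 9.71×10^5 N/C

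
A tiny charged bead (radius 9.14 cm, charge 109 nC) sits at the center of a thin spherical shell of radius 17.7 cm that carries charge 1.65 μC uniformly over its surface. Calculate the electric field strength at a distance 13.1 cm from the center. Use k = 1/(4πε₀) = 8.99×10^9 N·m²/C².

|E| = 5.71×10^4 N/C

Take a concentric spherical Gaussian surface of radius r = 13.1 cm (between the bodies, 9.14 cm < r < 17.7 cm).
Only the inner charge is enclosed; the outer shell contributes nothing inside itself. Q_enc = 109 nC = 1.09e-7 C.
Applying ∮E·dA = Q_enc/ε₀ with Φ = E(4πr²):
E = k|Q_enc|/r² = (8.99×10^9)(1.09×10^-7)/(0.131)² = 5.71×10^4 N/C.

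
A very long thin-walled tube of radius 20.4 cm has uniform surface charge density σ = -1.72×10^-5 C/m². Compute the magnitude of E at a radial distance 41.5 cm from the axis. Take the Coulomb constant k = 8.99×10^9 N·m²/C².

|E| ≈ 9.55×10^5 N/C

Coaxial Gaussian cylinder, radius r = 41.5 cm, length L (r > 20.4 cm).
The whole shell is enclosed: λ_enc = σ·2πR = (-1.72×10^-5)·2π·(0.204) = -2.205×10^-5 C/m.
By Gauss's law (flux through the curved wall only), E·2πrL = λ_enc L/ε₀.
E = 2k|λ_enc|/r = 2(8.99×10^9)(2.205×10^-5)/(0.415) = 9.55e5 N/C.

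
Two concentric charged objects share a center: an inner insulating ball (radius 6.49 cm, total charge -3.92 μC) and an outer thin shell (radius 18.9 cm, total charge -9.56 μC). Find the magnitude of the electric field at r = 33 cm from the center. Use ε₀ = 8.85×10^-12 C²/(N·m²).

Use a concentric Gaussian sphere at r = 33 cm (r > 18.9 cm, enclosing both).
Q_enc = (-3.92 μC) + (-9.56 μC) = -1.348×10^-5 C.
Applying ∮E·dA = Q_enc/ε₀ with Φ = E(4πr²):
E = |Q_enc|/(4πε₀r²) = (1.348×10^-5)/(4π·8.85×10^-12·(0.33)²) = 1.11×10^6 N/C.

1.11×10^6 N/C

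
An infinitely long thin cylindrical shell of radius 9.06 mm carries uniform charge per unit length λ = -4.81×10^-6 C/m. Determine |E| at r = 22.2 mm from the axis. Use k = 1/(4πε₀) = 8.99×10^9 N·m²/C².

By cylindrical symmetry E is radial; use a coaxial Gaussian cylinder of radius 22.2 mm and length L (r > 9.06 mm).
The full line charge is enclosed: λ_enc = -4.81e-6 C/m.
Since E is radial and uniform over the curved surface, Φ = E·2πrL = Q_enc/ε₀ = λ_enc L/ε₀.
E = 2k|λ_enc|/r = 2(8.99×10^9)(4.81e-6)/(0.0222) = 3.90×10^6 N/C.

E = 3.90×10^6 N/C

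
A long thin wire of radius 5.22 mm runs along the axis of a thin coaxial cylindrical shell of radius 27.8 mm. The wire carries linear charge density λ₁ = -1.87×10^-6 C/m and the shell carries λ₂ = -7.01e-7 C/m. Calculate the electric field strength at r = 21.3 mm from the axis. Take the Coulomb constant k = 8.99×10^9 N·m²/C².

E = 1.58e6 N/C

Coaxial Gaussian cylinder, radius r = 21.3 mm, length L (between the conductors, 5.22 mm < r < 27.8 mm).
The shell at 27.8 mm lies outside the Gaussian surface, so λ_enc = λ₁ = -1.87×10^-6 C/m.
Since E is radial and uniform over the curved surface, Φ = E·2πrL = Q_enc/ε₀ = λ_enc L/ε₀.
E = 2k|λ_enc|/r = 2(8.99×10^9)(1.87e-6)/(0.0213) = 1.58×10^6 N/C.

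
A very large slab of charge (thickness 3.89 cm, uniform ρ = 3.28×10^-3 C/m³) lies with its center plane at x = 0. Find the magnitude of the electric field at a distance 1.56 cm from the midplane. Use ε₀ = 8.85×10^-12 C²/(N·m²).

By symmetry E is perpendicular to the slab. A Gaussian pillbox from −1.56 cm to +1.56 cm (face area A) lies entirely within the slab.
Q_enc = ρ·(2x)·A and flux = 2EA, so 2EA = 2ρxA/ε₀ ⇒ E = |ρ|x/ε₀.
E = (3.28×10^-3)(0.0156)/(8.85×10^-12) = 5.78×10^6 N/C.

E = 5.78×10^6 V/m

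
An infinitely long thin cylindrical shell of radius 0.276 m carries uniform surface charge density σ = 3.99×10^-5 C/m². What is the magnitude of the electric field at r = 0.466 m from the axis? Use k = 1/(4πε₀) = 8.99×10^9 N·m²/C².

|E| ≈ 2.67×10^6 N/C

Take a coaxial cylindrical Gaussian surface of radius r = 0.466 m and length L (r > 0.276 m).
The whole shell is enclosed: λ_enc = σ·2πR = (3.99×10^-5)·2π·(0.276) = 6.919×10^-5 C/m.
By Gauss's law (flux through the curved wall only), E·2πrL = λ_enc L/ε₀.
E = 2k|λ_enc|/r = 2(8.99×10^9)(6.919×10^-5)/(0.466) = 2.67×10^6 N/C.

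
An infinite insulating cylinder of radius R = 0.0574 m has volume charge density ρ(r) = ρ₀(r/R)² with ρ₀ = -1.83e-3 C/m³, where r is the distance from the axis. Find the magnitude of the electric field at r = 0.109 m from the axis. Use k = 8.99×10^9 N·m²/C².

|E| ≈ 1.56×10^6 N/C

Coaxial Gaussian cylinder, radius r = 0.109 m, length L (r > R, full charge per length enclosed).
λ_enc = 2π ∫₀^R ρ₀(r'/R)^2 r' dr' = 2πρ₀R²/4 = -9.471×10^-6 C/m.
Applying ∮E·dA = Q_enc/ε₀ with the end caps contributing no flux:
E = 2k|λ_enc|/r = 2(8.99×10^9)(9.471×10^-6)/(0.109) = 1.56×10^6 N/C.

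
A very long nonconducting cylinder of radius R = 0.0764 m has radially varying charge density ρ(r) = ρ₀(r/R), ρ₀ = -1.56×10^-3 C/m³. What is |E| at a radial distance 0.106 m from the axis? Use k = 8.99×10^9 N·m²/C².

E = 3.23×10^6 V/m

Coaxial Gaussian cylinder, radius r = 0.106 m, length L (r > R, full charge per length enclosed).
λ_enc = 2π ∫₀^R ρ₀(r'/R)^1 r' dr' = 2πρ₀R²/3 = -1.907e-5 C/m.
Gauss's law: E·2πrL = λ_enc L/ε₀.
E = 2k|λ_enc|/r = 2(8.99×10^9)(1.907×10^-5)/(0.106) = 3.23×10^6 N/C.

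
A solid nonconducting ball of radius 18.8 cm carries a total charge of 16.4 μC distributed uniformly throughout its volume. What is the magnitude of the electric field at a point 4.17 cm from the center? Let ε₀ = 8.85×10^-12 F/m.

By spherical symmetry E is radial; choose a Gaussian sphere of radius r = 4.17 cm (r < R).
For a uniform sphere the enclosed fraction is (r/R)³, so Q_enc = (16.4 μC)(0.0417/0.188)³ = 1.79e-7 C.
Since E is radial and uniform over the Gaussian sphere, Φ = E·4πr² = Q_enc/ε₀.
E = |Q_enc|/(4πε₀r²) = (1.79e-7)/(4π·8.85×10^-12·(0.0417)²) = 9.25e5 N/C.

E ≈ 9.25e5 V/m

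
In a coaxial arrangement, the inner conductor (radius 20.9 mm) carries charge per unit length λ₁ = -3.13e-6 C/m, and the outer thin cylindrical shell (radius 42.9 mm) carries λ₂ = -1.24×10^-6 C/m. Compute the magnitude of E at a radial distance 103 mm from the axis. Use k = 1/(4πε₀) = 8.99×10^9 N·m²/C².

Choose a coaxial cylinder of radius r = 103 mm (arbitrary length L) as the Gaussian surface (r > 42.9 mm, enclosing both).
λ_enc = λ₁ + λ₂ = (-3.13×10^-6) + (-1.24×10^-6) = -4.37×10^-6 C/m.
Gauss's law: E·2πrL = λ_enc L/ε₀.
E = 2k|λ_enc|/r = 2(8.99×10^9)(4.37e-6)/(0.103) = 7.63e5 N/C.

7.63e5 V/m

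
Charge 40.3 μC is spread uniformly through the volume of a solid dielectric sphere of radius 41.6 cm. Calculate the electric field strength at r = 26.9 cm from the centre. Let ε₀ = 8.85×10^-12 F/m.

|E| ≈ 1.35×10^6 N/C

Symmetry ⇒ E = E(r) r̂. Gaussian sphere of radius r = 26.9 cm (r < R).
For a uniform sphere the enclosed fraction is (r/R)³, so Q_enc = (40.3 μC)(0.269/0.416)³ = 1.09×10^-5 C.
Since E is radial and uniform over the Gaussian sphere, Φ = E·4πr² = Q_enc/ε₀.
E = |Q_enc|/(4πε₀r²) = (1.09×10^-5)/(4π·8.85×10^-12·(0.269)²) = 1.35e6 N/C.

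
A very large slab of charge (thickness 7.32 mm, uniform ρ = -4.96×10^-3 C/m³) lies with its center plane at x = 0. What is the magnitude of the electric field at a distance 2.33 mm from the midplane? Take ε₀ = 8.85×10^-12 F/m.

By symmetry E is perpendicular to the slab. A Gaussian pillbox from −2.33 mm to +2.33 mm (face area A) lies entirely within the slab.
Q_enc = ρ·(2x)·A and flux = 2EA, so 2EA = 2ρxA/ε₀ ⇒ E = |ρ|x/ε₀.
E = (4.96×10^-3)(0.00233)/(8.85×10^-12) = 1.31×10^6 N/C.

|E| = 1.31e6 N/C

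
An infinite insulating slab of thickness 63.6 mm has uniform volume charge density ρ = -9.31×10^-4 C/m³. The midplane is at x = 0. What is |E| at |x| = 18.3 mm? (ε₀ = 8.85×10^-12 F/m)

E = 1.93e6 N/C

By symmetry E is perpendicular to the slab. A Gaussian pillbox from −18.3 mm to +18.3 mm (face area A) lies entirely within the slab.
Q_enc = ρ·(2x)·A and flux = 2EA, so 2EA = 2ρxA/ε₀ ⇒ E = |ρ|x/ε₀.
E = (9.31×10^-4)(0.0183)/(8.85×10^-12) = 1.93e6 N/C.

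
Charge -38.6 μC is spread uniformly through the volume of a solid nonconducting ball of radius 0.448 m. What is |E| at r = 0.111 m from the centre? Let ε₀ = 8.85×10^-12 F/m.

E ≈ 4.28×10^5 N/C

By spherical symmetry E is radial; choose a Gaussian sphere of radius r = 0.111 m (r < R).
Only the charge within r is enclosed: Q_enc = Q·(r/R)³ = (-38.6 μC)·(0.111 m/0.448 m)³ = -5.871e-7 C.
By Gauss's law, ∮E·dA = E·4πr² = Q_enc/ε₀.
E = |Q_enc|/(4πε₀r²) = (5.871e-7)/(4π·8.85×10^-12·(0.111)²) = 4.28e5 N/C.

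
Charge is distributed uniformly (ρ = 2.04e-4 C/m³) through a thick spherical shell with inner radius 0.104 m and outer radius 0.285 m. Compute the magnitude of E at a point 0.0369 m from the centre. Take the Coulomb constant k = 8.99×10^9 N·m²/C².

Use a concentric Gaussian sphere at r = 0.0369 m (r < 0.104 m, inside the empty cavity).
Q_enc = 0 (all charge lies at larger r); Gauss's law gives E = 0.

E = 0 (no enclosed charge)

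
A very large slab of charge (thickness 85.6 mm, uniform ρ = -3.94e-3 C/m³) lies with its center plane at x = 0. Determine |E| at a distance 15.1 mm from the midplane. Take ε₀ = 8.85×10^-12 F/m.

E = 6.72e6 N/C

By symmetry E is perpendicular to the slab. A Gaussian pillbox from −15.1 mm to +15.1 mm (face area A) lies entirely within the slab.
Q_enc = ρ·(2x)·A and flux = 2EA, so 2EA = 2ρxA/ε₀ ⇒ E = |ρ|x/ε₀.
E = (3.94×10^-3)(0.0151)/(8.85×10^-12) = 6.72e6 N/C.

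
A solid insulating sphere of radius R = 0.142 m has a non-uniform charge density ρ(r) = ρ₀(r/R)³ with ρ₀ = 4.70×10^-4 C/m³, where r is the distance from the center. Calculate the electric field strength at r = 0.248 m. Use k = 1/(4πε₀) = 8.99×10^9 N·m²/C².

Use a concentric Gaussian sphere at r = 0.248 m (r > R, all charge enclosed).
Q_enc = 4π ∫₀^R ρ₀(r'/R)^3 r'² dr' = 4πρ₀R³/6 = 2.819×10^-6 C.
Since E is radial and uniform over the Gaussian sphere, Φ = E·4πr² = Q_enc/ε₀.
E = k|Q_enc|/r² = (8.99×10^9)(2.819×10^-6)/(0.248)² = 4.12e5 N/C.

E = 4.12e5 V/m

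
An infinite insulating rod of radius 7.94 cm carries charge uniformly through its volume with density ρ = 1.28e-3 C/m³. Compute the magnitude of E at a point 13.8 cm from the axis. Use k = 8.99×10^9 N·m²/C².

Choose a coaxial cylinder of radius r = 13.8 cm (arbitrary length L) as the Gaussian surface (r > 7.94 cm, full cross-section enclosed).
λ_enc = ρ·πR² = (1.28×10^-3)π(0.0794)² = 2.535×10^-5 C/m.
By Gauss's law (flux through the curved wall only), E·2πrL = λ_enc L/ε₀.
E = 2k|λ_enc|/r = 2(8.99×10^9)(2.535e-5)/(0.138) = 3.30×10^6 N/C.

3.30e6 N/C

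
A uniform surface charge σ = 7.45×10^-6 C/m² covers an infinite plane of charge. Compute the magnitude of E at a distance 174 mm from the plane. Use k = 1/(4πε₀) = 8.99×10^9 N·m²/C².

Choose a cylindrical pillbox piercing the sheet, end faces (area A) parallel to it.
Only the two end caps contribute flux: Φ = 2EA. With Q_enc = σA, Gauss's law gives E = |σ|/(2ε₀).
E = 2πk|σ| = 2π(8.99×10^9)(7.45×10^-6) = 4.21×10^5 N/C.

E ≈ 4.21×10^5 N/C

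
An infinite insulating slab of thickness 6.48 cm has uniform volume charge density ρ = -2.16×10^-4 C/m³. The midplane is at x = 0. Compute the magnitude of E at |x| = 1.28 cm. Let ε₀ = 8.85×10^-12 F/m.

|E| ≈ 3.12×10^5 N/C

By symmetry E is perpendicular to the slab. A Gaussian pillbox from −1.28 cm to +1.28 cm (face area A) lies entirely within the slab.
Q_enc = ρ·(2x)·A and flux = 2EA, so 2EA = 2ρxA/ε₀ ⇒ E = |ρ|x/ε₀.
E = (2.16×10^-4)(0.0128)/(8.85×10^-12) = 3.12e5 N/C.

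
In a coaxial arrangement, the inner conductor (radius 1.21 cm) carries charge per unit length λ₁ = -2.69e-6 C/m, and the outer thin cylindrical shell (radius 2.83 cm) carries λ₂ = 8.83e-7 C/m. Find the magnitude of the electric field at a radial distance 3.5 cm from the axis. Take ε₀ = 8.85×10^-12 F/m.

9.28×10^5 V/m

Choose a coaxial cylinder of radius r = 3.5 cm (arbitrary length L) as the Gaussian surface (r > 2.83 cm, enclosing both).
λ_enc = λ₁ + λ₂ = (-2.69×10^-6) + (8.83×10^-7) = -1.807×10^-6 C/m.
Since E is radial and uniform over the curved surface, Φ = E·2πrL = Q_enc/ε₀ = λ_enc L/ε₀.
E = |λ_enc|/(2πε₀r) = (1.807e-6)/(2π·8.85×10^-12·0.035) = 9.28×10^5 N/C.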